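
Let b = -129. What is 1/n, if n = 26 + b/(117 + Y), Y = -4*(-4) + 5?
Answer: 46/1153 ≈ 0.039896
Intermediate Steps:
Y = 21 (Y = 16 + 5 = 21)
n = 1153/46 (n = 26 - 129/(117 + 21) = 26 - 129/138 = 26 + (1/138)*(-129) = 26 - 43/46 = 1153/46 ≈ 25.065)
1/n = 1/(1153/46) = 46/1153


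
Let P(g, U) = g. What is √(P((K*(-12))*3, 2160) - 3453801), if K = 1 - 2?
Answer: 7*I*√70485 ≈ 1858.4*I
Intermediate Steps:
K = -1
√(P((K*(-12))*3, 2160) - 3453801) = √(-1*(-12)*3 - 3453801) = √(12*3 - 3453801) = √(36 - 3453801) = √(-3453765) = 7*I*√70485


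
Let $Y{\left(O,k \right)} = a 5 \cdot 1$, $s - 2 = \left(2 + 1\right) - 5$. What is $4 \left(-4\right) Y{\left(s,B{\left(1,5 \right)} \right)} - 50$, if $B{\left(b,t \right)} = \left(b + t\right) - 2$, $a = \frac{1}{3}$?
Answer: $- \frac{230}{3} \approx -76.667$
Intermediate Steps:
$s = 0$ ($s = 2 + \left(\left(2 + 1\right) - 5\right) = 2 + \left(3 - 5\right) = 2 - 2 = 0$)
$a = \frac{1}{3} \approx 0.33333$
$B{\left(b,t \right)} = -2 + b + t$
$Y{\left(O,k \right)} = \frac{5}{3}$ ($Y{\left(O,k \right)} = \frac{1}{3} \cdot 5 \cdot 1 = \frac{5}{3} \cdot 1 = \frac{5}{3}$)
$4 \left(-4\right) Y{\left(s,B{\left(1,5 \right)} \right)} - 50 = 4 \left(-4\right) \frac{5}{3} - 50 = \left(-16\right) \frac{5}{3} - 50 = - \frac{80}{3} - 50 = - \frac{230}{3}$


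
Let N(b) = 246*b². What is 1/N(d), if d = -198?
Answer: 1/9644184 ≈ 1.0369e-7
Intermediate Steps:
1/N(d) = 1/(246*(-198)²) = 1/(246*39204) = 1/9644184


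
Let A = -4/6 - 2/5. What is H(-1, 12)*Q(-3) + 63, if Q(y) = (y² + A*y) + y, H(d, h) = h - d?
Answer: 913/5 ≈ 182.60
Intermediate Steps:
A = -16/15 (A = -4*⅙ - 2*⅕ = -⅔ - ⅖ = -16/15 ≈ -1.0667)
Q(y) = y² - y/15 (Q(y) = (y² - 16*y/15) + y = y² - y/15)
H(-1, 12)*Q(-3) + 63 = (12 - 1*(-1))*(-3*(-1/15 - 3)) + 63 = (12 + 1)*(-3*(-46/15)) + 63 = 13*(46/5) + 63 = 598/5 + 63 = 913/5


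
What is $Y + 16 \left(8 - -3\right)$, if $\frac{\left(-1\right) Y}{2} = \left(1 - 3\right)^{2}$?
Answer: $168$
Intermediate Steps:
$Y = -8$ ($Y = - 2 \left(1 - 3\right)^{2} = - 2 \left(-2\right)^{2} = \left(-2\right) 4 = -8$)
$Y + 16 \left(8 - -3\right) = -8 + 16 \left(8 - -3\right) = -8 + 16 \left(8 + 3\right) = -8 + 16 \cdot 11 = -8 + 176 = 168$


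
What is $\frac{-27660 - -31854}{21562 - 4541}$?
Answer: $\frac{4194}{17021} \approx 0.2464$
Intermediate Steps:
$\frac{-27660 - -31854}{21562 - 4541} = \frac{-27660 + 31854}{17021} = 4194 \cdot \frac{1}{17021} = \frac{4194}{17021}$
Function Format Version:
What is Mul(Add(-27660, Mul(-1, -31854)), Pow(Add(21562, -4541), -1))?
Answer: Rational(4194, 17021) ≈ 0.24640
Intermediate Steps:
Mul(Add(-27660, Mul(-1, -31854)), Pow(Add(21562, -4541), -1)) = Mul(Add(-27660, 31854), Pow(17021, -1)) = Mul(4194, Rational(1, 17021)) = Rational(4194, 17021)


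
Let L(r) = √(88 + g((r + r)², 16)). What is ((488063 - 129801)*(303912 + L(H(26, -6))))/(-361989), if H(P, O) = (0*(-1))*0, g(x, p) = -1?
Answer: -1344199024/4469 - 358262*√87/361989 ≈ -3.0079e+5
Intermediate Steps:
H(P, O) = 0 (H(P, O) = 0*0 = 0)
L(r) = √87 (L(r) = √(88 - 1) = √87)
((488063 - 129801)*(303912 + L(H(26, -6))))/(-361989) = ((488063 - 129801)*(303912 + √87))/(-361989) = (358262*(303912 + √87))*(-1/361989) = (108880120944 + 358262*√87)*(-1/361989) = -1344199024/4469 - 358262*√87/361989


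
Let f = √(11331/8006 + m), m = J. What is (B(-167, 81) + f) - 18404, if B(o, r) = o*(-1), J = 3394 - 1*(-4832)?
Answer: -18237 + 3*√58593856458/8006 ≈ -18146.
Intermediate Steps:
J = 8226 (J = 3394 + 4832 = 8226)
B(o, r) = -o
m = 8226
f = 3*√58593856458/8006 (f = √(11331/8006 + 8226) = √(65868687/8006) = 3*√58593856458/8006 ≈ 90.705)
(B(-167, 81) + f) - 18404 = (-1*(-167) + 3*√58593856458/8006) - 18404 = (167 + 3*√58593856458/8006) - 18404 = -18237 + 3*√58593856458/8006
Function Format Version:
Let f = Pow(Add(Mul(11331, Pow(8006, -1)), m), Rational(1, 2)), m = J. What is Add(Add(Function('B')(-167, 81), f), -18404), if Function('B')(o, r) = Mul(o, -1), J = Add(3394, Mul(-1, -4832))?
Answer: Add(-18237, Mul(Rational(3, 8006), Pow(58593856458, Rational(1, 2)))) ≈ -18146.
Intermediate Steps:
J = 8226 (J = Add(3394, 4832) = 8226)
Function('B')(o, r) = Mul(-1, o)
m = 8226
f = Mul(Rational(3, 8006), Pow(58593856458, Rational(1, 2))) (f = Pow(Add(Mul(11331, Pow(8006, -1)), 8226), Rational(1, 2)) = Pow(Add(Mul(11331, Rational(1, 8006)), 8226), Rational(1, 2)) = Pow(Add(Rational(11331, 8006), 8226), Rational(1, 2)) = Pow(Rational(65868687, 8006), Rational(1, 2)) = Mul(Rational(3, 8006), Pow(58593856458, Rational(1, 2))) ≈ 90.705)
Add(Add(Function('B')(-167, 81), f), -18404) = Add(Add(Mul(-1, -167), Mul(Rational(3, 8006), Pow(58593856458, Rational(1, 2)))), -18404) = Add(Add(167, Mul(Rational(3, 8006), Pow(58593856458, Rational(1, 2)))), -18404) = Add(-18237, Mul(Rational(3, 8006), Pow(58593856458, Rational(1, 2))))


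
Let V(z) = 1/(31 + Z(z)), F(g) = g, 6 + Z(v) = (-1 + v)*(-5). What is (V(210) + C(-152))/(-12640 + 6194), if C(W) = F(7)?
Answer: -649/597720 ≈ -0.0010858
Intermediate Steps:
Z(v) = -1 - 5*v (Z(v) = -6 + (-1 + v)*(-5) = -6 + (5 - 5*v) = -1 - 5*v)
C(W) = 7
V(z) = 1/(30 - 5*z) (V(z) = 1/(31 + (-1 - 5*z)) = 1/(30 - 5*z))
(V(210) + C(-152))/(-12640 + 6194) = (-1/(-30 + 5*210) + 7)/(-12640 + 6194) = (-1/(-30 + 1050) + 7)/(-6446) = (-1/1020 + 7)*(-1/6446) = (7139/1020)*(-1/6446) = -649/597720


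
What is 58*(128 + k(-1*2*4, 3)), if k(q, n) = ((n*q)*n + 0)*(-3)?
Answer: 19952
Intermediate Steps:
k(q, n) = -3*q*n² (k(q, n) = (q*n² + 0)*(-3) = (q*n²)*(-3) = -3*q*n²)
58*(128 + k(-1*2*4, 3)) = 58*(128 - 3*-1*2*4*3²) = 58*(128 - 3*(-2*4)*9) = 58*(128 - 3*(-8)*9) = 58*(128 + 216) = 58*344 = 19952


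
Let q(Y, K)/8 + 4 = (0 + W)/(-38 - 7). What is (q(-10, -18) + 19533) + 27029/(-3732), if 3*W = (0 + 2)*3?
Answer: 1091240641/55980 ≈ 19493.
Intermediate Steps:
W = 2 (W = ((0 + 2)*3)/3 = (2*3)/3 = (⅓)*6 = 2)
q(Y, K) = -1456/45 (q(Y, K) = -32 + 8*((0 + 2)/(-38 - 7)) = -32 + 8*(2/(-45)) = -32 + 8*(2*(-1/45)) = -32 + 8*(-2/45) = -32 - 16/45 = -1456/45)
(q(-10, -18) + 19533) + 27029/(-3732) = (-1456/45 + 19533) + 27029/(-3732) = 877529/45 + 27029*(-1/3732) = 877529/45 - 27029/3732 = 1091240641/55980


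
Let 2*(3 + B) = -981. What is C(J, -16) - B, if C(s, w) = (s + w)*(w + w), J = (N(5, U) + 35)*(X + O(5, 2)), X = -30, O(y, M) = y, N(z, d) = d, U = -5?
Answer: 50011/2 ≈ 25006.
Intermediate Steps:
B = -987/2 (B = -3 + (1/2)*(-981) = -3 - 981/2 = -987/2 ≈ -493.50)
J = -750 (J = (-5 + 35)*(-30 + 5) = 30*(-25) = -750)
C(s, w) = 2*w*(s + w) (C(s, w) = (s + w)*(2*w) = 2*w*(s + w))
C(J, -16) - B = 2*(-16)*(-750 - 16) - 1*(-987/2) = 2*(-16)*(-766) + 987/2 = 24512 + 987/2 = 50011/2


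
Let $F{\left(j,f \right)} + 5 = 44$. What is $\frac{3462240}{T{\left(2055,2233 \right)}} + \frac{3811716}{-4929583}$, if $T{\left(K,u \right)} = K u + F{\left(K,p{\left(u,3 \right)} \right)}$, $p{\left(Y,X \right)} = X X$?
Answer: $- \frac{70668127924}{3770189444647} \approx -0.018744$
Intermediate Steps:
$p{\left(Y,X \right)} = X^{2}$
$F{\left(j,f \right)} = 39$ ($F{\left(j,f \right)} = -5 + 44 = 39$)
$T{\left(K,u \right)} = 39 + K u$ ($T{\left(K,u \right)} = K u + 39 = 39 + K u$)
$\frac{3462240}{T{\left(2055,2233 \right)}} + \frac{3811716}{-4929583} = \frac{3462240}{39 + 2055 \cdot 2233} + \frac{3811716}{-4929583} = \frac{3462240}{39 + 4588815} + 3811716 \left(- \frac{1}{4929583}\right) = \frac{3462240}{4588854} - \frac{3811716}{4929583} = 3462240 \cdot \frac{1}{4588854} - \frac{3811716}{4929583} = \frac{577040}{764809} - \frac{3811716}{4929583} = - \frac{70668127924}{3770189444647}$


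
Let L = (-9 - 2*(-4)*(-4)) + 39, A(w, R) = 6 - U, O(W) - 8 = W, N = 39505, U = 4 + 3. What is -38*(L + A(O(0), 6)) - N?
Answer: -39391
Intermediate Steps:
U = 7
O(W) = 8 + W
A(w, R) = -1 (A(w, R) = 6 - 1*7 = 6 - 7 = -1)
L = -2 (L = (-9 + 8*(-4)) + 39 = (-9 - 32) + 39 = -41 + 39 = -2)
-38*(L + A(O(0), 6)) - N = -38*(-2 - 1) - 1*39505 = -38*(-3) - 39505 = 114 - 39505 = -39391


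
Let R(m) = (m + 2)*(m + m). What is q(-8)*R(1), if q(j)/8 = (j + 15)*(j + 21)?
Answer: 4368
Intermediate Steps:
q(j) = 8*(15 + j)*(21 + j) (q(j) = 8*((j + 15)*(j + 21)) = 8*((15 + j)*(21 + j)) = 8*(15 + j)*(21 + j))
R(m) = 2*m*(2 + m) (R(m) = (2 + m)*(2*m) = 2*m*(2 + m))
q(-8)*R(1) = (2520 + 8*(-8)**2 + 288*(-8))*(2*1*(2 + 1)) = (2520 + 8*64 - 2304)*(2*1*3) = (2520 + 512 - 2304)*6 = 728*6 = 4368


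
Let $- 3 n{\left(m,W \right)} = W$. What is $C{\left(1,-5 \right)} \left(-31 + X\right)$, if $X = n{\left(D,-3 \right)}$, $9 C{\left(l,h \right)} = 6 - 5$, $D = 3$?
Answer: $- \frac{10}{3} \approx -3.3333$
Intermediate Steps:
$n{\left(m,W \right)} = - \frac{W}{3}$
$C{\left(l,h \right)} = \frac{1}{9}$ ($C{\left(l,h \right)} = \frac{6 - 5}{9} = \frac{1}{9} \cdot 1 = \frac{1}{9}$)
$X = 1$ ($X = \left(- \frac{1}{3}\right) \left(-3\right) = 1$)
$C{\left(1,-5 \right)} \left(-31 + X\right) = \frac{-31 + 1}{9} = \frac{1}{9} \left(-30\right) = - \frac{10}{3}$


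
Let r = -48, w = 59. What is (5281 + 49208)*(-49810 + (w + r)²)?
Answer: -2707503921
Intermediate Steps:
(5281 + 49208)*(-49810 + (w + r)²) = (5281 + 49208)*(-49810 + (59 - 48)²) = 54489*(-49810 + 11²) = 54489*(-49810 + 121) = 54489*(-49689) = -2707503921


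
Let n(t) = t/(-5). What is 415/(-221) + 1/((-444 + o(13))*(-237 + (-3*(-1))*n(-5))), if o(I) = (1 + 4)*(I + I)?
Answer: -2345563/1249092 ≈ -1.8778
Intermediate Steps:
n(t) = -t/5 (n(t) = t*(-1/5) = -t/5)
o(I) = 10*I (o(I) = 5*(2*I) = 10*I)
415/(-221) + 1/((-444 + o(13))*(-237 + (-3*(-1))*n(-5))) = 415/(-221) + 1/((-444 + 10*13)*(-237 + (-3*(-1))*(-1/5*(-5)))) = 415*(-1/221) + 1/((-444 + 130)*(-237 + 3*1)) = -415/221 + 1/((-314)*(-237 + 3)) = -415/221 - 1/314/(-234) = -415/221 - 1/314*(-1/234) = -415/221 + 1/73476 = -2345563/1249092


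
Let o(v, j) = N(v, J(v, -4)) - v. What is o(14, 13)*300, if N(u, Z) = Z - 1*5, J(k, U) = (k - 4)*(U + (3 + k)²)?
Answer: 849300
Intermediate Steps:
J(k, U) = (-4 + k)*(U + (3 + k)²)
N(u, Z) = -5 + Z (N(u, Z) = Z - 5 = -5 + Z)
o(v, j) = 11 - 5*v - 4*(3 + v)² + v*(3 + v)² (o(v, j) = (-5 + (-4*(-4) - 4*(3 + v)² - 4*v + v*(3 + v)²)) - v = (-5 + (16 - 4*(3 + v)² - 4*v + v*(3 + v)²)) - v = (-5 + (16 - 4*v - 4*(3 + v)² + v*(3 + v)²)) - v = (11 - 4*v - 4*(3 + v)² + v*(3 + v)²) - v = 11 - 5*v - 4*(3 + v)² + v*(3 + v)²)
o(14, 13)*300 = (-25 + 14³ - 20*14 + 2*14²)*300 = (-25 + 2744 - 280 + 2*196)*300 = (-25 + 2744 - 280 + 392)*300 = 2831*300 = 849300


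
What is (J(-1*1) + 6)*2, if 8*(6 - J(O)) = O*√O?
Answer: 24 + I/4 ≈ 24.0 + 0.25*I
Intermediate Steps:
J(O) = 6 - O^(3/2)/8 (J(O) = 6 - O*√O/8 = 6 - O^(3/2)/8)
(J(-1*1) + 6)*2 = ((6 - (-I)/8) + 6)*2 = ((6 - (-1)*I/8) + 6)*2 = ((6 + I/8) + 6)*2 = (12 + I/8)*2 = 24 + I/4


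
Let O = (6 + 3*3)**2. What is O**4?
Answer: 2562890625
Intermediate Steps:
O = 225 (O = (6 + 9)**2 = 15**2 = 225)
O**4 = 225**4 = 2562890625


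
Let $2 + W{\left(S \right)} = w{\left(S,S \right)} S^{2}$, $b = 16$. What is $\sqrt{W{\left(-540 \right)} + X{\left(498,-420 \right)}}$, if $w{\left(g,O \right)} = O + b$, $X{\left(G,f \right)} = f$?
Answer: $i \sqrt{152798822} \approx 12361.0 i$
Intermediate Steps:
$w{\left(g,O \right)} = 16 + O$ ($w{\left(g,O \right)} = O + 16 = 16 + O$)
$W{\left(S \right)} = -2 + S^{2} \left(16 + S\right)$ ($W{\left(S \right)} = -2 + \left(16 + S\right) S^{2} = -2 + S^{2} \left(16 + S\right)$)
$\sqrt{W{\left(-540 \right)} + X{\left(498,-420 \right)}} = \sqrt{\left(-2 + \left(-540\right)^{2} \left(16 - 540\right)\right) - 420} = \sqrt{\left(-2 + 291600 \left(-524\right)\right) - 420} = \sqrt{\left(-2 - 152798400\right) - 420} = \sqrt{-152798402 - 420} = \sqrt{-152798822} = i \sqrt{152798822}$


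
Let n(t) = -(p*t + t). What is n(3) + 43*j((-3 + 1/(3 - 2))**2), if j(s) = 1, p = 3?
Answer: 31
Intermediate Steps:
n(t) = -4*t (n(t) = -(3*t + t) = -4*t)
n(3) + 43*j((-3 + 1/(3 - 2))**2) = -4*3 + 43*1 = -12 + 43 = 31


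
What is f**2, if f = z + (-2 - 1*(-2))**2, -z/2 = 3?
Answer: 36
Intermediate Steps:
z = -6 (z = -2*3 = -6)
f = -6 (f = -6 + (-2 - 1*(-2))**2 = -6 + (-2 + 2)**2 = -6 + 0**2 = -6 + 0 = -6)
f**2 = (-6)**2 = 36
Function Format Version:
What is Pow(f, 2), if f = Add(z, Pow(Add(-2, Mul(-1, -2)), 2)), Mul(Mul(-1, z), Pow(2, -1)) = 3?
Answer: 36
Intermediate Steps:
z = -6 (z = Mul(-2, 3) = -6)
f = -6 (f = Add(-6, Pow(Add(-2, Mul(-1, -2)), 2)) = Add(-6, Pow(Add(-2, 2), 2)) = Add(-6, Pow(0, 2)) = Add(-6, 0) = -6)
Pow(f, 2) = Pow(-6, 2) = 36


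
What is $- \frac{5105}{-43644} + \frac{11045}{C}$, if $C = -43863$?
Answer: $- \frac{86042455}{638118924} \approx -0.13484$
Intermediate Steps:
$- \frac{5105}{-43644} + \frac{11045}{C} = - \frac{5105}{-43644} + \frac{11045}{-43863} = \left(-5105\right) \left(- \frac{1}{43644}\right) + 11045 \left(- \frac{1}{43863}\right) = \frac{5105}{43644} - \frac{11045}{43863} = - \frac{86042455}{638118924}$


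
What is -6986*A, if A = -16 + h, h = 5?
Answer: 76846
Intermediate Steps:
A = -11 (A = -16 + 5 = -11)
-6986*A = -6986*(-11) = 76846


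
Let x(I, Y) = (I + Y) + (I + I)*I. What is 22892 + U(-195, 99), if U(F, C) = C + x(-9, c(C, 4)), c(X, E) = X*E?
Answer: 23540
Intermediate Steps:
c(X, E) = E*X
x(I, Y) = I + Y + 2*I² (x(I, Y) = (I + Y) + (2*I)*I = (I + Y) + 2*I² = I + Y + 2*I²)
U(F, C) = 153 + 5*C (U(F, C) = C + (-9 + 4*C + 2*(-9)²) = C + (-9 + 4*C + 2*81) = C + (-9 + 4*C + 162) = C + (153 + 4*C) = 153 + 5*C)
22892 + U(-195, 99) = 22892 + (153 + 5*99) = 22892 + (153 + 495) = 22892 + 648 = 23540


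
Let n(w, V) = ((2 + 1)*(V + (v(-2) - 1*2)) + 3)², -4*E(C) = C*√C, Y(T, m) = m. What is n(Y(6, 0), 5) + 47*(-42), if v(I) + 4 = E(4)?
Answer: -1938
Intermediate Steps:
E(C) = -C^(3/2)/4 (E(C) = -C*√C/4 = -C^(3/2)/4)
v(I) = -6 (v(I) = -4 - 4^(3/2)/4 = -4 - ¼*8 = -4 - 2 = -6)
n(w, V) = (-21 + 3*V)² (n(w, V) = ((2 + 1)*(V + (-6 - 1*2)) + 3)² = (3*(V + (-6 - 2)) + 3)² = (3*(V - 8) + 3)² = (3*(-8 + V) + 3)² = ((-24 + 3*V) + 3)² = (-21 + 3*V)²)
n(Y(6, 0), 5) + 47*(-42) = 9*(7 - 1*5)² + 47*(-42) = 9*(7 - 5)² - 1974 = 9*2² - 1974 = 9*4 - 1974 = 36 - 1974 = -1938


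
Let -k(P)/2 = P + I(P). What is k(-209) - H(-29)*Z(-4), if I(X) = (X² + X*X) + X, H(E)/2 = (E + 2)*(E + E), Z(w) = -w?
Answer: -186416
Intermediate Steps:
H(E) = 4*E*(2 + E) (H(E) = 2*((E + 2)*(E + E)) = 2*((2 + E)*(2*E)) = 2*(2*E*(2 + E)) = 4*E*(2 + E))
I(X) = X + 2*X² (I(X) = (X² + X²) + X = 2*X² + X = X + 2*X²)
k(P) = -2*P - 2*P*(1 + 2*P) (k(P) = -2*(P + P*(1 + 2*P)) = -2*P - 2*P*(1 + 2*P))
k(-209) - H(-29)*Z(-4) = 4*(-209)*(-1 - 1*(-209)) - 4*(-29)*(2 - 29)*(-1*(-4)) = 4*(-209)*(-1 + 209) - 4*(-29)*(-27)*4 = 4*(-209)*208 - 3132*4 = -173888 - 1*12528 = -173888 - 12528 = -186416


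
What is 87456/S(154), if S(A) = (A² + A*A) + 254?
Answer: 43728/23843 ≈ 1.8340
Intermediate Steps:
S(A) = 254 + 2*A² (S(A) = (A² + A²) + 254 = 2*A² + 254 = 254 + 2*A²)
87456/S(154) = 87456/(254 + 2*154²) = 87456/(254 + 2*23716) = 87456/(254 + 47432) = 87456/47686 = 87456*(1/47686) = 43728/23843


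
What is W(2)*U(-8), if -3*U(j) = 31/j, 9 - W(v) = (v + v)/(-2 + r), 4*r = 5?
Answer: 1333/72 ≈ 18.514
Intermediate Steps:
r = 5/4 (r = (1/4)*5 = 5/4 ≈ 1.2500)
W(v) = 9 + 8*v/3 (W(v) = 9 - (v + v)/(-2 + 5/4) = 9 - 2*v/(-3/4) = 9 - 2*v*(-4)/3 = 9 - (-8)*v/3 = 9 + 8*v/3)
U(j) = -31/(3*j)
W(2)*U(-8) = (9 + (8/3)*2)*(-31/3/(-8)) = (9 + 16/3)*(-31/3*(-1/8)) = (43/3)*(31/24) = 1333/72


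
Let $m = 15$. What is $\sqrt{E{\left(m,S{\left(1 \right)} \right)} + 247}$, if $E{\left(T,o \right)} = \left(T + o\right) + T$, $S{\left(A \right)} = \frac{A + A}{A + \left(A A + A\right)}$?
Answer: $\frac{7 \sqrt{51}}{3} \approx 16.663$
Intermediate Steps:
$S{\left(A \right)} = \frac{2 A}{A^{2} + 2 A}$ ($S{\left(A \right)} = \frac{2 A}{A + \left(A^{2} + A\right)} = \frac{2 A}{A + \left(A + A^{2}\right)} = \frac{2 A}{A^{2} + 2 A}$)
$E{\left(T,o \right)} = o + 2 T$
$\sqrt{E{\left(m,S{\left(1 \right)} \right)} + 247} = \sqrt{\left(\frac{2}{2 + 1} + 2 \cdot 15\right) + 247} = \sqrt{\left(\frac{2}{3} + 30\right) + 247} = \sqrt{\frac{92}{3} + 247} = \sqrt{\frac{833}{3}} = \frac{7 \sqrt{51}}{3}$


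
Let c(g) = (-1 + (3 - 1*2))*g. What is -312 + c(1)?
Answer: -312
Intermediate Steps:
c(g) = 0 (c(g) = (-1 + (3 - 2))*g = (-1 + 1)*g = 0*g = 0)
-312 + c(1) = -312 + 0 = -312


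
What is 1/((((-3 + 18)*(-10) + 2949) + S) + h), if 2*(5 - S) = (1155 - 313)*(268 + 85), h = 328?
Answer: -1/145481 ≈ -6.8737e-6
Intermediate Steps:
S = -148608 (S = 5 - (1155 - 313)*(268 + 85)/2 = 5 - 421*353 = 5 - 1/2*297226 = 5 - 148613 = -148608)
1/((((-3 + 18)*(-10) + 2949) + S) + h) = 1/((((-3 + 18)*(-10) + 2949) - 148608) + 328) = 1/(((15*(-10) + 2949) - 148608) + 328) = 1/(((-150 + 2949) - 148608) + 328) = 1/((2799 - 148608) + 328) = 1/(-145809 + 328) = 1/(-145481) = -1/145481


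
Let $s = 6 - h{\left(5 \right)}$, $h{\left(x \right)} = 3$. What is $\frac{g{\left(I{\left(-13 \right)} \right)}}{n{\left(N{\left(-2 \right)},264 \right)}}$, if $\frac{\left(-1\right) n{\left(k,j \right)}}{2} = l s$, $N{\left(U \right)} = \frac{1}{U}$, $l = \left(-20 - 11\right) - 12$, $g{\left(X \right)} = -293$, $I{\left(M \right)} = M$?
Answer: $- \frac{293}{258} \approx -1.1357$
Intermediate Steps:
$l = -43$ ($l = -31 - 12 = -43$)
$s = 3$ ($s = 6 - 3 = 3$)
$n{\left(k,j \right)} = 258$ ($n{\left(k,j \right)} = - 2 \left(\left(-43\right) 3\right) = \left(-2\right) \left(-129\right) = 258$)
$\frac{g{\left(I{\left(-13 \right)} \right)}}{n{\left(N{\left(-2 \right)},264 \right)}} = - \frac{293}{258}$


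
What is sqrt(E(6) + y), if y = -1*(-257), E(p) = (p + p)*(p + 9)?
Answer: sqrt(437) ≈ 20.905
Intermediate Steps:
E(p) = 2*p*(9 + p) (E(p) = (2*p)*(9 + p) = 2*p*(9 + p))
y = 257
sqrt(E(6) + y) = sqrt(2*6*(9 + 6) + 257) = sqrt(2*6*15 + 257) = sqrt(180 + 257) = sqrt(437)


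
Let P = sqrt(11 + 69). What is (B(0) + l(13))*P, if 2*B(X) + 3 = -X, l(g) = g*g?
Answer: 670*sqrt(5) ≈ 1498.2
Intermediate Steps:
l(g) = g**2
P = 4*sqrt(5) (P = sqrt(80) = 4*sqrt(5) ≈ 8.9443)
B(X) = -3/2 - X/2 (B(X) = -3/2 + (-X)/2 = -3/2 - X/2)
(B(0) + l(13))*P = ((-3/2 - 1/2*0) + 13**2)*(4*sqrt(5)) = ((-3/2 + 0) + 169)*(4*sqrt(5)) = (-3/2 + 169)*(4*sqrt(5)) = 335*(4*sqrt(5))/2 = 670*sqrt(5)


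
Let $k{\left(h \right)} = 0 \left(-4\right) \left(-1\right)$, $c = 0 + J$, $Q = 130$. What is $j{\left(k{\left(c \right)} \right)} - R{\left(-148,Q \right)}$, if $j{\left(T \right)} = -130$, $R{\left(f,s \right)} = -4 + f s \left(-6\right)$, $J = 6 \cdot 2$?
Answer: $-115566$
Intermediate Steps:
$J = 12$
$c = 12$ ($c = 0 + 12 = 12$)
$k{\left(h \right)} = 0$ ($k{\left(h \right)} = 0 \left(-1\right) = 0$)
$R{\left(f,s \right)} = -4 - 6 f s$
$j{\left(k{\left(c \right)} \right)} - R{\left(-148,Q \right)} = -130 - \left(-4 - \left(-888\right) 130\right) = -130 - \left(-4 + 115440\right) = -130 - 115436 = -115566$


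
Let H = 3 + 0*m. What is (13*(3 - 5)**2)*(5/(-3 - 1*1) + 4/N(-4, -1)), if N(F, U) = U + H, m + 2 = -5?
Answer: 39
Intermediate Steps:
m = -7 (m = -2 - 5 = -7)
H = 3 (H = 3 + 0*(-7) = 3 + 0 = 3)
N(F, U) = 3 + U (N(F, U) = U + 3 = 3 + U)
(13*(3 - 5)**2)*(5/(-3 - 1*1) + 4/N(-4, -1)) = (13*(3 - 5)**2)*(5/(-3 - 1*1) + 4/(3 - 1)) = (13*(-2)**2)*(5/(-3 - 1) + 4/2) = (13*4)*(5/(-4) + 4*(1/2)) = 52*(5*(-1/4) + 2) = 52*(-5/4 + 2) = 52*(3/4) = 39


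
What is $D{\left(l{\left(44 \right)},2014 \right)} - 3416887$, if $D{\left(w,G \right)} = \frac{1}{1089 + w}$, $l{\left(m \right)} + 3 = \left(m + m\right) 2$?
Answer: $- \frac{4312111393}{1262} \approx -3.4169 \cdot 10^{6}$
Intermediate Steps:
$l{\left(m \right)} = -3 + 4 m$ ($l{\left(m \right)} = -3 + \left(m + m\right) 2 = -3 + 2 m 2 = -3 + 4 m$)
$D{\left(l{\left(44 \right)},2014 \right)} - 3416887 = \frac{1}{1089 + \left(-3 + 4 \cdot 44\right)} - 3416887 = \frac{1}{1089 + \left(-3 + 176\right)} - 3416887 = \frac{1}{1089 + 173} - 3416887 = \frac{1}{1262} - 3416887 = - \frac{4312111393}{1262}$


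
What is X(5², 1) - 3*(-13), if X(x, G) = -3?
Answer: 36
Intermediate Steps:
X(5², 1) - 3*(-13) = -3 - 3*(-13) = -3 + 39 = 36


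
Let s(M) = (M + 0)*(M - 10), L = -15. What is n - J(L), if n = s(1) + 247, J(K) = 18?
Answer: 220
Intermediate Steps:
s(M) = M*(-10 + M)
n = 238 (n = 1*(-10 + 1) + 247 = 1*(-9) + 247 = -9 + 247 = 238)
n - J(L) = 238 - 1*18 = 238 - 18 = 220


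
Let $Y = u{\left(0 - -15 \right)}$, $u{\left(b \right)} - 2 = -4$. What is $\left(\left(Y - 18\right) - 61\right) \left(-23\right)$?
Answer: $1863$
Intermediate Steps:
$u{\left(b \right)} = -2$ ($u{\left(b \right)} = 2 - 4 = -2$)
$Y = -2$
$\left(\left(Y - 18\right) - 61\right) \left(-23\right) = \left(\left(-2 - 18\right) - 61\right) \left(-23\right) = \left(-20 - 61\right) \left(-23\right) = \left(-81\right) \left(-23\right) = 1863$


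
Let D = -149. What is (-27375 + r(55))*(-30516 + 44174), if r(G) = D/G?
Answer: -20565861292/55 ≈ -3.7392e+8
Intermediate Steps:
r(G) = -149/G
(-27375 + r(55))*(-30516 + 44174) = (-27375 - 149/55)*(-30516 + 44174) = (-27375 - 149*1/55)*13658 = (-27375 - 149/55)*13658 = -1505774/55*13658 = -20565861292/55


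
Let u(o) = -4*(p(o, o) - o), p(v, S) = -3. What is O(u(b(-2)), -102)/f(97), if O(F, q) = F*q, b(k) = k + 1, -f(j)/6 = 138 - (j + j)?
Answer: -17/7 ≈ -2.4286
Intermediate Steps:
f(j) = -828 + 12*j (f(j) = -6*(138 - (j + j)) = -6*(138 - 2*j) = -828 + 12*j)
b(k) = 1 + k
u(o) = 12 + 4*o (u(o) = -4*(-3 - o) = 12 + 4*o)
O(u(b(-2)), -102)/f(97) = ((12 + 4*(1 - 2))*(-102))/(-828 + 12*97) = ((12 + 4*(-1))*(-102))/(-828 + 1164) = ((12 - 4)*(-102))/336 = (8*(-102))*(1/336) = -816*1/336 = -17/7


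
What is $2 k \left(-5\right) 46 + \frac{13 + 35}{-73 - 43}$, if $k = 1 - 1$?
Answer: $- \frac{12}{29} \approx -0.41379$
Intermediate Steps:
$k = 0$ ($k = 1 - 1 = 0$)
$2 k \left(-5\right) 46 + \frac{13 + 35}{-73 - 43} = 2 \cdot 0 \left(-5\right) 46 + \frac{13 + 35}{-73 - 43} = 0 \left(-5\right) 46 + \frac{48}{-116} = 0 \cdot 46 + 48 \left(- \frac{1}{116}\right) = 0 - \frac{12}{29} = - \frac{12}{29}$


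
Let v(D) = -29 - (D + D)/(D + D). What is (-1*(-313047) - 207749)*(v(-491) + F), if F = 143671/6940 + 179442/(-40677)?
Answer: -67920256850279/47049730 ≈ -1.4436e+6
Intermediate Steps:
v(D) = -30 (v(D) = -29 - 2*D/(2*D) = -29 - 2*D*1/(2*D) = -29 - 1*1 = -29 - 1 = -30)
F = 1532925929/94099460 (F = 143671*(1/6940) + 179442*(-1/40677) = 143671/6940 - 59814/13559 = 1532925929/94099460 ≈ 16.290)
(-1*(-313047) - 207749)*(v(-491) + F) = (-1*(-313047) - 207749)*(-30 + 1532925929/94099460) = (313047 - 207749)*(-1290057871/94099460) = 105298*(-1290057871/94099460) = -67920256850279/47049730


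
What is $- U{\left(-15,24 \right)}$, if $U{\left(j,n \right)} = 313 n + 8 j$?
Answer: $-7392$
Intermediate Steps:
$U{\left(j,n \right)} = 8 j + 313 n$
$- U{\left(-15,24 \right)} = - (8 \left(-15\right) + 313 \cdot 24) = - (-120 + 7512) = \left(-1\right) 7392 = -7392$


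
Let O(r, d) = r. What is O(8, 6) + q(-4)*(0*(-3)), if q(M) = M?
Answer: 8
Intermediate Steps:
O(8, 6) + q(-4)*(0*(-3)) = 8 - 0*(-3) = 8 - 4*0 = 8 + 0 = 8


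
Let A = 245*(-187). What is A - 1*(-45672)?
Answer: -143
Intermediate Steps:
A = -45815
A - 1*(-45672) = -45815 - 1*(-45672) = -45815 + 45672 = -143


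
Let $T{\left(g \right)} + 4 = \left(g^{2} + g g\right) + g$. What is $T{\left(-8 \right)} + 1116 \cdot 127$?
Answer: $141848$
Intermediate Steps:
$T{\left(g \right)} = -4 + g + 2 g^{2}$ ($T{\left(g \right)} = -4 + \left(\left(g^{2} + g g\right) + g\right) = -4 + \left(\left(g^{2} + g^{2}\right) + g\right) = -4 + \left(2 g^{2} + g\right) = -4 + \left(g + 2 g^{2}\right) = -4 + g + 2 g^{2}$)
$T{\left(-8 \right)} + 1116 \cdot 127 = \left(-4 - 8 + 2 \left(-8\right)^{2}\right) + 1116 \cdot 127 = \left(-4 - 8 + 2 \cdot 64\right) + 141732 = \left(-4 - 8 + 128\right) + 141732 = 116 + 141732 = 141848$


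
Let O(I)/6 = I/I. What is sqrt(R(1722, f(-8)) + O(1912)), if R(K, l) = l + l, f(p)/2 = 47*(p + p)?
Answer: I*sqrt(3002) ≈ 54.791*I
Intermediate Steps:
f(p) = 188*p (f(p) = 2*(47*(p + p)) = 2*(47*(2*p)) = 2*(94*p) = 188*p)
O(I) = 6 (O(I) = 6*(I/I) = 6*1 = 6)
R(K, l) = 2*l
sqrt(R(1722, f(-8)) + O(1912)) = sqrt(2*(188*(-8)) + 6) = sqrt(2*(-1504) + 6) = sqrt(-3008 + 6) = sqrt(-3002) = I*sqrt(3002)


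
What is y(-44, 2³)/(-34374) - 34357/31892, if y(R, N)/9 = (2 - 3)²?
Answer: -11581123/10747604 ≈ -1.0776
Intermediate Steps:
y(R, N) = 9 (y(R, N) = 9*(2 - 3)² = 9*(-1)² = 9*1 = 9)
y(-44, 2³)/(-34374) - 34357/31892 = 9/(-34374) - 34357/31892 = 9*(-1/34374) - 34357*1/31892 = -3/11458 - 2021/1876 = -11581123/10747604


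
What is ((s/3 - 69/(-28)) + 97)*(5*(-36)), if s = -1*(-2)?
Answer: -126165/7 ≈ -18024.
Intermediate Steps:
s = 2
((s/3 - 69/(-28)) + 97)*(5*(-36)) = ((2/3 - 69/(-28)) + 97)*(5*(-36)) = ((2*(1/3) - 69*(-1/28)) + 97)*(-180) = ((2/3 + 69/28) + 97)*(-180) = (263/84 + 97)*(-180) = (8411/84)*(-180) = -126165/7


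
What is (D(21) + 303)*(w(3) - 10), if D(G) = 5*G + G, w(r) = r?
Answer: -3003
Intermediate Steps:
D(G) = 6*G
(D(21) + 303)*(w(3) - 10) = (6*21 + 303)*(3 - 10) = (126 + 303)*(-7) = 429*(-7) = -3003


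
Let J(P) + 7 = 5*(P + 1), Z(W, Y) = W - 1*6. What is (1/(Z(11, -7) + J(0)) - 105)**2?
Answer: 98596/9 ≈ 10955.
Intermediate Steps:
Z(W, Y) = -6 + W (Z(W, Y) = W - 6 = -6 + W)
J(P) = -2 + 5*P (J(P) = -7 + 5*(P + 1) = -7 + 5*(1 + P) = -7 + (5 + 5*P) = -2 + 5*P)
(1/(Z(11, -7) + J(0)) - 105)**2 = (1/((-6 + 11) + (-2 + 5*0)) - 105)**2 = (1/(5 + (-2 + 0)) - 105)**2 = (1/(5 - 2) - 105)**2 = (1/3 - 105)**2 = (-314/3)**2 = 98596/9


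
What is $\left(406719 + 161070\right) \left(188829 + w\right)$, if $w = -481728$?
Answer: $-166304830311$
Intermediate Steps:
$\left(406719 + 161070\right) \left(188829 + w\right) = \left(406719 + 161070\right) \left(188829 - 481728\right) = 567789 \left(-292899\right) = -166304830311$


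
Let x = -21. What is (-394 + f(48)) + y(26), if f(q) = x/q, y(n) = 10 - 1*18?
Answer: -6439/16 ≈ -402.44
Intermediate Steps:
y(n) = -8 (y(n) = 10 - 18 = -8)
f(q) = -21/q
(-394 + f(48)) + y(26) = (-394 - 21/48) - 8 = (-394 - 21*1/48) - 8 = (-394 - 7/16) - 8 = -6311/16 - 8 = -6439/16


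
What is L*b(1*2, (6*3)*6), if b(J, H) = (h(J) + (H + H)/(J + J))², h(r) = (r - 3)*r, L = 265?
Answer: 716560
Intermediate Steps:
h(r) = r*(-3 + r) (h(r) = (-3 + r)*r = r*(-3 + r))
b(J, H) = (H/J + J*(-3 + J))² (b(J, H) = (J*(-3 + J) + (H + H)/(J + J))² = (J*(-3 + J) + (2*H)/((2*J)))² = (J*(-3 + J) + (2*H)*(1/(2*J)))² = (J*(-3 + J) + H/J)² = (H/J + J*(-3 + J))²)
L*b(1*2, (6*3)*6) = 265*(((6*3)*6 + (1*2)²*(-3 + 1*2))²/(1*2)²) = 265*((18*6 + 2²*(-3 + 2))²/2²) = 265*((108 + 4*(-1))²/4) = 265*((108 - 4)²/4) = 265*((¼)*104²) = 265*((¼)*10816) = 265*2704 = 716560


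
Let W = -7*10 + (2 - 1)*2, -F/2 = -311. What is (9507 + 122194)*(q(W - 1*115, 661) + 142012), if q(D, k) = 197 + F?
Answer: 18810985531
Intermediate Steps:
F = 622 (F = -2*(-311) = 622)
W = -68 (W = -70 + 1*2 = -70 + 2 = -68)
q(D, k) = 819 (q(D, k) = 197 + 622 = 819)
(9507 + 122194)*(q(W - 1*115, 661) + 142012) = (9507 + 122194)*(819 + 142012) = 131701*142831 = 18810985531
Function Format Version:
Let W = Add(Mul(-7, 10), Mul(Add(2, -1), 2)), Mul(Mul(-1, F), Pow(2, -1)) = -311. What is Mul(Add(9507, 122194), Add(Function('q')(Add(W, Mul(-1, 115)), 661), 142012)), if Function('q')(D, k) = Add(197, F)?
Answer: 18810985531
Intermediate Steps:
F = 622 (F = Mul(-2, -311) = 622)
W = -68 (W = Add(-70, Mul(1, 2)) = Add(-70, 2) = -68)
Function('q')(D, k) = 819 (Function('q')(D, k) = Add(197, 622) = 819)
Mul(Add(9507, 122194), Add(Function('q')(Add(W, Mul(-1, 115)), 661), 142012)) = Mul(Add(9507, 122194), Add(819, 142012)) = Mul(131701, 142831) = 18810985531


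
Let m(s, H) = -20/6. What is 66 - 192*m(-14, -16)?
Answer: 706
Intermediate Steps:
m(s, H) = -10/3 (m(s, H) = -20*⅙ = -10/3)
66 - 192*m(-14, -16) = 66 - 192*(-10/3) = 66 + 640 = 706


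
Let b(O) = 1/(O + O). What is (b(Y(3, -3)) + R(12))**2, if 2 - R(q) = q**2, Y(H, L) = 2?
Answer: 321489/16 ≈ 20093.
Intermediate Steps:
b(O) = 1/(2*O)
R(q) = 2 - q**2
(b(Y(3, -3)) + R(12))**2 = ((1/2)/2 + (2 - 1*12**2))**2 = ((1/2)*(1/2) + (2 - 1*144))**2 = (1/4 + (2 - 144))**2 = (1/4 - 142)**2 = (-567/4)**2 = 321489/16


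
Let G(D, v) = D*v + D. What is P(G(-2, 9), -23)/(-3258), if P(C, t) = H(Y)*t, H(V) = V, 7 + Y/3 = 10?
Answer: 23/362 ≈ 0.063536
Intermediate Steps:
Y = 9 (Y = -21 + 3*10 = -21 + 30 = 9)
G(D, v) = D + D*v
P(C, t) = 9*t
P(G(-2, 9), -23)/(-3258) = (9*(-23))/(-3258) = -207*(-1/3258) = 23/362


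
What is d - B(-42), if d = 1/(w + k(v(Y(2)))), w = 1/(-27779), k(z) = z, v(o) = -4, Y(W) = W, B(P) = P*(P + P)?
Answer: -392048555/111117 ≈ -3528.3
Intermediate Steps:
B(P) = 2*P² (B(P) = P*(2*P) = 2*P²)
w = -1/27779 ≈ -3.5998e-5
d = -27779/111117 (d = 1/(-1/27779 - 4) = 1/(-111117/27779) = -27779/111117 ≈ -0.25000)
d - B(-42) = -27779/111117 - 2*(-42)² = -27779/111117 - 2*1764 = -27779/111117 - 1*3528 = -27779/111117 - 3528 = -392048555/111117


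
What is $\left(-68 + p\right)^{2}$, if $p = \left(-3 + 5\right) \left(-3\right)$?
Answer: $5476$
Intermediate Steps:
$p = -6$ ($p = 2 \left(-3\right) = -6$)
$\left(-68 + p\right)^{2} = \left(-68 - 6\right)^{2} = \left(-74\right)^{2} = 5476$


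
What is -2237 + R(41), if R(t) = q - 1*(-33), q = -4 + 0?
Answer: -2208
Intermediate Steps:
q = -4
R(t) = 29 (R(t) = -4 - 1*(-33) = -4 + 33 = 29)
-2237 + R(41) = -2237 + 29 = -2208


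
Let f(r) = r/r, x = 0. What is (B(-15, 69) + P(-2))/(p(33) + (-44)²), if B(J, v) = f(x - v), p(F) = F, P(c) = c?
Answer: -1/1969 ≈ -0.00050787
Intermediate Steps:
f(r) = 1
B(J, v) = 1
(B(-15, 69) + P(-2))/(p(33) + (-44)²) = (1 - 2)/(33 + (-44)²) = -1/(33 + 1936) = -1/1969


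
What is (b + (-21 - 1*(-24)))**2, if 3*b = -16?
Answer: 49/9 ≈ 5.4444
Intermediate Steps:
b = -16/3 (b = (1/3)*(-16) = -16/3 ≈ -5.3333)
(b + (-21 - 1*(-24)))**2 = (-16/3 + (-21 - 1*(-24)))**2 = (-16/3 + (-21 + 24))**2 = (-16/3 + 3)**2 = (-7/3)**2 = 49/9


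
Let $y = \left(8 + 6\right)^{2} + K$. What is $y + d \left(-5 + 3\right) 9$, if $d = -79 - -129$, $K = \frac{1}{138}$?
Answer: $- \frac{97151}{138} \approx -703.99$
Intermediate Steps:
$K = \frac{1}{138} \approx 0.0072464$
$d = 50$ ($d = -79 + 129 = 50$)
$y = \frac{27049}{138}$ ($y = \left(8 + 6\right)^{2} + \frac{1}{138} = 14^{2} + \frac{1}{138} = 196 + \frac{1}{138} = \frac{27049}{138} \approx 196.01$)
$y + d \left(-5 + 3\right) 9 = \frac{27049}{138} + 50 \left(-5 + 3\right) 9 = \frac{27049}{138} + 50 \left(\left(-2\right) 9\right) = \frac{27049}{138} + 50 \left(-18\right) = \frac{27049}{138} - 900 = - \frac{97151}{138}$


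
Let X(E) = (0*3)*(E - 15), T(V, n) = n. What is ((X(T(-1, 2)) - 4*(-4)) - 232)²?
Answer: 46656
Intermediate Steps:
X(E) = 0 (X(E) = 0*(-15 + E) = 0)
((X(T(-1, 2)) - 4*(-4)) - 232)² = ((0 - 4*(-4)) - 232)² = ((0 - 1*(-16)) - 232)² = ((0 + 16) - 232)² = (16 - 232)² = (-216)² = 46656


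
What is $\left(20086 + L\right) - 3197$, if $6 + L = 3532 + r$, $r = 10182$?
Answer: $30597$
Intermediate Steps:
$L = 13708$ ($L = -6 + \left(3532 + 10182\right) = -6 + 13714 = 13708$)
$\left(20086 + L\right) - 3197 = \left(20086 + 13708\right) - 3197 = 33794 - 3197 = 30597$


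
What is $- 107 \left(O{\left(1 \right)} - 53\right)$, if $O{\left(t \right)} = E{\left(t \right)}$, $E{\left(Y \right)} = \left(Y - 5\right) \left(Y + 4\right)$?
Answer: $7811$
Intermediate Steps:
$E{\left(Y \right)} = \left(-5 + Y\right) \left(4 + Y\right)$
$O{\left(t \right)} = -20 + t^{2} - t$
$- 107 \left(O{\left(1 \right)} - 53\right) = - 107 \left(\left(-20 + 1^{2} - 1\right) - 53\right) = - 107 \left(\left(-20 + 1 - 1\right) - 53\right) = - 107 \left(-20 - 53\right) = \left(-107\right) \left(-73\right) = 7811$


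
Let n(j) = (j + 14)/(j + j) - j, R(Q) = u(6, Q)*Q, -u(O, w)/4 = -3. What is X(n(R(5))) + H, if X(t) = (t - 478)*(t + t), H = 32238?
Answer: 172910209/1800 ≈ 96061.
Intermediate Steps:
u(O, w) = 12 (u(O, w) = -4*(-3) = 12)
R(Q) = 12*Q
n(j) = -j + (14 + j)/(2*j) (n(j) = (14 + j)/((2*j)) - j = (14 + j)*(1/(2*j)) - j = (14 + j)/(2*j) - j = -j + (14 + j)/(2*j))
X(t) = 2*t*(-478 + t) (X(t) = (-478 + t)*(2*t) = 2*t*(-478 + t))
X(n(R(5))) + H = 2*(½ - 12*5 + 7/((12*5)))*(-478 + (½ - 12*5 + 7/((12*5)))) + 32238 = 2*(½ - 1*60 + 7/60)*(-478 + (½ - 1*60 + 7/60)) + 32238 = 2*(½ - 60 + 7*(1/60))*(-478 + (½ - 60 + 7*(1/60))) + 32238 = 2*(½ - 60 + 7/60)*(-478 + (½ - 60 + 7/60)) + 32238 = 2*(-3563/60)*(-478 - 3563/60) + 32238 = 2*(-3563/60)*(-32243/60) + 32238 = 114881809/1800 + 32238 = 172910209/1800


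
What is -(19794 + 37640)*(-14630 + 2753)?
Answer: 682143618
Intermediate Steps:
-(19794 + 37640)*(-14630 + 2753) = -57434*(-11877) = -1*(-682143618) = 682143618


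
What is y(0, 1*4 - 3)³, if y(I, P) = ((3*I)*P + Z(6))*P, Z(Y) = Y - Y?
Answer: 0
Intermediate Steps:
Z(Y) = 0
y(I, P) = 3*I*P² (y(I, P) = ((3*I)*P + 0)*P = (3*I*P + 0)*P = (3*I*P)*P = 3*I*P²)
y(0, 1*4 - 3)³ = (3*0*(1*4 - 3)²)³ = (3*0*(4 - 3)²)³ = (3*0*1²)³ = (3*0*1)³ = 0³ = 0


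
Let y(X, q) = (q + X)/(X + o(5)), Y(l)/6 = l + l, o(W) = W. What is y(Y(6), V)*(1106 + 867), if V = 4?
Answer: 149948/77 ≈ 1947.4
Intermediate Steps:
Y(l) = 12*l (Y(l) = 6*(l + l) = 6*(2*l) = 12*l)
y(X, q) = (X + q)/(5 + X) (y(X, q) = (q + X)/(X + 5) = (X + q)/(5 + X))
y(Y(6), V)*(1106 + 867) = ((12*6 + 4)/(5 + 12*6))*(1106 + 867) = ((72 + 4)/(5 + 72))*1973 = (76/77)*1973 = 149948/77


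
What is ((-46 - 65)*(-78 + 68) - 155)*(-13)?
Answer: -12415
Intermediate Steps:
((-46 - 65)*(-78 + 68) - 155)*(-13) = (-111*(-10) - 155)*(-13) = (1110 - 155)*(-13) = 955*(-13) = -12415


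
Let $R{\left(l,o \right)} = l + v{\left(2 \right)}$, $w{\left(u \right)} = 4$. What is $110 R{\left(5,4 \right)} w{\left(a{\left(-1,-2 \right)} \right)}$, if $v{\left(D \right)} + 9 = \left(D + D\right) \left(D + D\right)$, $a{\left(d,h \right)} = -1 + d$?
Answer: $5280$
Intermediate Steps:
$v{\left(D \right)} = -9 + 4 D^{2}$ ($v{\left(D \right)} = -9 + \left(D + D\right) \left(D + D\right) = -9 + 2 D 2 D = -9 + 4 D^{2}$)
$R{\left(l,o \right)} = 7 + l$ ($R{\left(l,o \right)} = l - \left(9 - 4 \cdot 2^{2}\right) = l + \left(-9 + 4 \cdot 4\right) = l + \left(-9 + 16\right) = l + 7 = 7 + l$)
$110 R{\left(5,4 \right)} w{\left(a{\left(-1,-2 \right)} \right)} = 110 \left(7 + 5\right) 4 = 110 \cdot 12 \cdot 4 = 1320 \cdot 4 = 5280$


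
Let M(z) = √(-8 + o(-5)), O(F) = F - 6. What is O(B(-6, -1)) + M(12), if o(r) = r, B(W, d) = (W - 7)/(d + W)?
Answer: -29/7 + I*√13 ≈ -4.1429 + 3.6056*I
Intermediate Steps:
B(W, d) = (-7 + W)/(W + d)
O(F) = -6 + F
M(z) = I*√13 (M(z) = √(-8 - 5) = √(-13) = I*√13)
O(B(-6, -1)) + M(12) = (-6 + (-7 - 6)/(-6 - 1)) + I*√13 = (-6 - 13/(-7)) + I*√13 = (-6 - ⅐*(-13)) + I*√13 = (-6 + 13/7) + I*√13 = -29/7 + I*√13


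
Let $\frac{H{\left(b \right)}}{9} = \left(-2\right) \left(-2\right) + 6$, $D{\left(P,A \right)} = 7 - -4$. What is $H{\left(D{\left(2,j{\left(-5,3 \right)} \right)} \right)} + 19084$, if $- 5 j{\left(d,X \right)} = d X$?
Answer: $19174$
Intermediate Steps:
$j{\left(d,X \right)} = - \frac{X d}{5}$ ($j{\left(d,X \right)} = - \frac{d X}{5} = - \frac{X d}{5}$)
$D{\left(P,A \right)} = 11$ ($D{\left(P,A \right)} = 7 + 4 = 11$)
$H{\left(b \right)} = 90$ ($H{\left(b \right)} = 9 \left(\left(-2\right) \left(-2\right) + 6\right) = 9 \left(4 + 6\right) = 9 \cdot 10 = 90$)
$H{\left(D{\left(2,j{\left(-5,3 \right)} \right)} \right)} + 19084 = 90 + 19084 = 19174$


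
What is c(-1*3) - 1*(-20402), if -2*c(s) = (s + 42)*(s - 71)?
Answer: 21845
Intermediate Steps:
c(s) = -(-71 + s)*(42 + s)/2 (c(s) = -(s + 42)*(s - 71)/2 = -(42 + s)*(-71 + s)/2 = -(-71 + s)*(42 + s)/2)
c(-1*3) - 1*(-20402) = (1491 - (-1*3)²/2 + 29*(-1*3)/2) - 1*(-20402) = (1491 - ½*(-3)² + (29/2)*(-3)) + 20402 = (1491 - ½*9 - 87/2) + 20402 = (1491 - 9/2 - 87/2) + 20402 = 1443 + 20402 = 21845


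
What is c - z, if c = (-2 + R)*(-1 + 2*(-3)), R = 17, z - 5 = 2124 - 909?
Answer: -1325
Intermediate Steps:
z = 1220 (z = 5 + (2124 - 909) = 5 + 1215 = 1220)
c = -105 (c = (-2 + 17)*(-1 + 2*(-3)) = 15*(-1 - 6) = 15*(-7) = -105)
c - z = -105 - 1*1220 = -105 - 1220 = -1325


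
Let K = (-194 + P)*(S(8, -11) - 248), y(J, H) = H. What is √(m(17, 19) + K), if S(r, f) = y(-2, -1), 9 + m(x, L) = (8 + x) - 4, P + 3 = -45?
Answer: 7*√1230 ≈ 245.50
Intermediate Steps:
P = -48 (P = -3 - 45 = -48)
m(x, L) = -5 + x (m(x, L) = -9 + ((8 + x) - 4) = -9 + (4 + x) = -5 + x)
S(r, f) = -1
K = 60258 (K = (-194 - 48)*(-1 - 248) = -242*(-249) = 60258)
√(m(17, 19) + K) = √((-5 + 17) + 60258) = √(12 + 60258) = √60270 = 7*√1230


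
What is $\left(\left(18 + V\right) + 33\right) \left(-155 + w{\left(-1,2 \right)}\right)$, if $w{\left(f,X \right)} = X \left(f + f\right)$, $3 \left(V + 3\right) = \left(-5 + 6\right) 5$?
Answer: $-7897$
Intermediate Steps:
$V = - \frac{4}{3}$ ($V = -3 + \frac{\left(-5 + 6\right) 5}{3} = -3 + \frac{1 \cdot 5}{3} = -3 + \frac{1}{3} \cdot 5 = -3 + \frac{5}{3} = - \frac{4}{3} \approx -1.3333$)
$w{\left(f,X \right)} = 2 X f$ ($w{\left(f,X \right)} = X 2 f = 2 X f$)
$\left(\left(18 + V\right) + 33\right) \left(-155 + w{\left(-1,2 \right)}\right) = \left(\left(18 - \frac{4}{3}\right) + 33\right) \left(-155 + 2 \cdot 2 \left(-1\right)\right) = \left(\frac{50}{3} + 33\right) \left(-155 - 4\right) = \frac{149}{3} \left(-159\right) = -7897$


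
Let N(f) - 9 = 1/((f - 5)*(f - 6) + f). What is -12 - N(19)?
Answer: -4222/201 ≈ -21.005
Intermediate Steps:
N(f) = 9 + 1/(f + (-6 + f)*(-5 + f)) (N(f) = 9 + 1/((f - 5)*(f - 6) + f) = 9 + 1/((-5 + f)*(-6 + f) + f) = 9 + 1/((-6 + f)*(-5 + f) + f) = 9 + 1/(f + (-6 + f)*(-5 + f)))
-12 - N(19) = -12 - (271 - 90*19 + 9*19²)/(30 + 19² - 10*19) = -12 - (271 - 1710 + 9*361)/(30 + 361 - 190) = -12 - (271 - 1710 + 3249)/201 = -12 - 1810/201 = -4222/201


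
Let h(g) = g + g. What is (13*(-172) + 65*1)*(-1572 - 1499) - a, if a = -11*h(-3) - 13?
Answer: 6667088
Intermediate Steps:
h(g) = 2*g
a = 53 (a = -22*(-3) - 13 = -11*(-6) - 13 = 66 - 13 = 53)
(13*(-172) + 65*1)*(-1572 - 1499) - a = (13*(-172) + 65*1)*(-1572 - 1499) - 1*53 = (-2236 + 65)*(-3071) - 53 = -2171*(-3071) - 53 = 6667141 - 53 = 6667088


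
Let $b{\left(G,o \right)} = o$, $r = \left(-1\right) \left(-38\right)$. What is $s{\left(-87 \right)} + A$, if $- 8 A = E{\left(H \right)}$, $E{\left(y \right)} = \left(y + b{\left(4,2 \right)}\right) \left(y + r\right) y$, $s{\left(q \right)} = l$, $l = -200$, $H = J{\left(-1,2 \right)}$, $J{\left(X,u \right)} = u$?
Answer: $-240$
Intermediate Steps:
$r = 38$
$H = 2$
$s{\left(q \right)} = -200$
$E{\left(y \right)} = y \left(2 + y\right) \left(38 + y\right)$ ($E{\left(y \right)} = \left(y + 2\right) \left(y + 38\right) y = \left(2 + y\right) \left(38 + y\right) y = y \left(2 + y\right) \left(38 + y\right)$)
$A = -40$ ($A = - \frac{2 \left(76 + 2^{2} + 40 \cdot 2\right)}{8} = - \frac{2 \left(76 + 4 + 80\right)}{8} = - \frac{2 \cdot 160}{8} = \left(- \frac{1}{8}\right) 320 = -40$)
$s{\left(-87 \right)} + A = -200 - 40 = -240$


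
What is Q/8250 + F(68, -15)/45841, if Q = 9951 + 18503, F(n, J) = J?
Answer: 652118032/189094125 ≈ 3.4486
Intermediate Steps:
Q = 28454
Q/8250 + F(68, -15)/45841 = 28454/8250 - 15/45841 = 28454*(1/8250) - 15*1/45841 = 14227/4125 - 15/45841 = 652118032/189094125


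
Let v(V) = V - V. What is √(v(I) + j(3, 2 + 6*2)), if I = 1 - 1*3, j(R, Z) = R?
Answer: √3 ≈ 1.7320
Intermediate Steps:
I = -2 (I = 1 - 3 = -2)
v(V) = 0
√(v(I) + j(3, 2 + 6*2)) = √(0 + 3) = √3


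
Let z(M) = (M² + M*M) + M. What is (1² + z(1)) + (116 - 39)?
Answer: 81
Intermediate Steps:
z(M) = M + 2*M² (z(M) = (M² + M²) + M = 2*M² + M = M + 2*M²)
(1² + z(1)) + (116 - 39) = (1² + 1*(1 + 2*1)) + (116 - 39) = (1 + 1*(1 + 2)) + 77 = (1 + 1*3) + 77 = (1 + 3) + 77 = 4 + 77 = 81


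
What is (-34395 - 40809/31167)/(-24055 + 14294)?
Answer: 357343258/101407029 ≈ 3.5238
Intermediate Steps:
(-34395 - 40809/31167)/(-24055 + 14294) = (-34395 - 40809*1/31167)/(-9761) = (-34395 - 13603/10389)*(-1/9761) = -357343258/10389*(-1/9761) = 357343258/101407029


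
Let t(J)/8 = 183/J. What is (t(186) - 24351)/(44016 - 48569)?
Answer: 754637/141143 ≈ 5.3466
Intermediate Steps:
t(J) = 1464/J (t(J) = 8*(183/J) = 1464/J)
(t(186) - 24351)/(44016 - 48569) = (1464/186 - 24351)/(44016 - 48569) = (1464*(1/186) - 24351)/(-4553) = (244/31 - 24351)*(-1/4553) = -754637/31*(-1/4553) = 754637/141143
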